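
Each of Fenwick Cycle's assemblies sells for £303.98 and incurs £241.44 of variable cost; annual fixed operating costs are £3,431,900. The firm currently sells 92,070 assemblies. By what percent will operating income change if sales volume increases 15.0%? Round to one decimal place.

+37.1%

Contribution at this volume is 92,070 × £62.54 = £5,758,057.80.
Operating income = contribution − fixed costs = £5,758,057.80 − £3,431,900 = £2,326,157.80.
DOL = contribution ÷ EBIT = £5,758,057.80 ÷ £2,326,157.80 = 2.4754.
%ΔEBIT = DOL × %ΔSales = 2.4754 × +15.0% = +37.1%.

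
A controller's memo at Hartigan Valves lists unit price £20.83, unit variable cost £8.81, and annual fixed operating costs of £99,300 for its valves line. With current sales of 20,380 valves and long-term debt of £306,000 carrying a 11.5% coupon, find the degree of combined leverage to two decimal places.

At 20,380 units, contribution = 20,380 × £12.02 = £244,967.60.
EBIT = £244,967.60 − £99,300 = £145,667.60. Interest = £35,190.00.
DOL = £244,967.60 ÷ £145,667.60 = 1.6817; DFL = £145,667.60 ÷ £110,477.60 = 1.3185.
DCL = DOL × DFL = 1.6817 × 1.3185 = 2.2173.

2.22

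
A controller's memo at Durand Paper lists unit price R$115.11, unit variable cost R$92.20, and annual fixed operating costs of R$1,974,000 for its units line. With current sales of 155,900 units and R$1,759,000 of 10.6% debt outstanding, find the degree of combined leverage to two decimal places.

Total contribution margin = 155,900 × R$22.91 = R$3,571,669.00.
Subtracting fixed costs: EBIT = R$3,571,669.00 − R$1,974,000 = R$1,597,669.00. Interest = R$186,454.00.
DOL = R$3,571,669.00 ÷ R$1,597,669.00 = 2.2356; DFL = R$1,597,669.00 ÷ R$1,411,215.00 = 1.1321.
Combined leverage = 2.2356 × 1.1321 = 2.5309.

2.53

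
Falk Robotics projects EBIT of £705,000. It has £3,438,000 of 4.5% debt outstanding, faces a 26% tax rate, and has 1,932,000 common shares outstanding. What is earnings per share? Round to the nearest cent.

£0.21

Pre-tax income = £705,000 − £154,710.00 = £550,290.00.
After tax at 26%: net income = £550,290.00 × 0.74 = £407,214.60.
EPS = £407,214.60 ÷ 1,932,000 = £0.21.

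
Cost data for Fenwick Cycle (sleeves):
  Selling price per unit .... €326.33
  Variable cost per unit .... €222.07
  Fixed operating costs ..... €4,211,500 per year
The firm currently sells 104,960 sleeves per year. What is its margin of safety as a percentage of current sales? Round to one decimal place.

61.5%

Unit CM = price − variable cost = €326.33 − €222.07 = €104.26. Break-even units = €4,211,500 ÷ €104.26 = 40,394.21; break-even revenue = 40,394.21 × €326.33 = €13,181,841.50.
Current sales = 104,960 × €326.33 = €34,251,596.80.
Margin of safety = (€34,251,596.80 − €13,181,841.50) ÷ €34,251,596.80 = 61.5%.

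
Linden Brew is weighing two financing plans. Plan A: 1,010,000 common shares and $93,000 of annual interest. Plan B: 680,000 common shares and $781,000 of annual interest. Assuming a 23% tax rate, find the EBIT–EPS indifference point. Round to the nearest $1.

Set EPS_A = EPS_B: (EBIT − $93,000)(1 − 0.23) ÷ 1,010,000 = (EBIT − $781,000)(1 − 0.23) ÷ 680,000.
Cancelling (1 − t) and cross-multiplying: 680,000·(EBIT − 93,000) = 1,010,000·(EBIT − 781,000).
EBIT × (1,010,000 − 680,000) = 781,000 × 1,010,000 − 93,000 × 680,000 = 725,570,000,000, so EBIT = 725,570,000,000 ÷ 330,000 = 2,198,696.97.

$2,198,697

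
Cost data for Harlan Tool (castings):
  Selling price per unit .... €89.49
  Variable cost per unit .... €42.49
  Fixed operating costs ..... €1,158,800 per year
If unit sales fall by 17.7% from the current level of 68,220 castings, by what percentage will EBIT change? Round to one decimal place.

Contribution at this volume is 68,220 × €47.00 = €3,206,340.00.
EBIT = €3,206,340.00 − €1,158,800 = €2,047,540.00.
So DOL = total CM / EBIT = €3,206,340.00 / €2,047,540.00 = 1.5659.
So EBIT moves 1.5659 × (-17.7%) = -27.7%.

-27.7%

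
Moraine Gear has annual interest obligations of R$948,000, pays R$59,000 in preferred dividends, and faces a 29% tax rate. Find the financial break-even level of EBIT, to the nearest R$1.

Grossing the preferred dividend up to pre-tax terms: R$59,000 / (1 − 0.29) = R$83,098.59.
EPS = 0 when EBIT covers interest plus the pre-tax preferred burden: R$948,000 + R$83,098.59 = R$1,031,098.59.

R$1,031,099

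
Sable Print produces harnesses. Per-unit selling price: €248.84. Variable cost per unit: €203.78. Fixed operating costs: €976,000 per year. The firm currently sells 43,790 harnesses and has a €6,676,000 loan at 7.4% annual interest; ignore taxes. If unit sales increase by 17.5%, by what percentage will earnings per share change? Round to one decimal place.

Total contribution margin = 43,790 × €45.06 = €1,973,177.40.
Subtracting fixed costs: EBIT = €1,973,177.40 − €976,000 = €997,177.40.
Interest = €494,024.00, so EBIT − I = €503,153.40.
DCL = total CM / (EBIT − I) = €1,973,177.40 / €503,153.40 = 3.9216.
%ΔEPS = DCL × %ΔSales = 3.9216 × +17.5% = +68.6%.

+68.6%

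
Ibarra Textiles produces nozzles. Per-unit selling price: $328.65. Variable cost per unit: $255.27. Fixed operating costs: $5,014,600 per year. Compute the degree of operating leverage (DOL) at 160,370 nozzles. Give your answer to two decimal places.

Contribution at this volume is 160,370 × $73.38 = $11,767,950.60.
Subtracting fixed costs: EBIT = $11,767,950.60 − $5,014,600 = $6,753,350.60.
Degree of operating leverage = $11,767,950.60 / $6,753,350.60 = 1.7425.

1.74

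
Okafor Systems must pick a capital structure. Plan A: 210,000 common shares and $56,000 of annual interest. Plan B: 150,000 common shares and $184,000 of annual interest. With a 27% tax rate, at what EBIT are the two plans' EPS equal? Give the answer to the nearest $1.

Set EPS_A = EPS_B: (EBIT − $56,000)(1 − 0.27) ÷ 210,000 = (EBIT − $184,000)(1 − 0.27) ÷ 150,000.
Cancelling (1 − t) and cross-multiplying: 150,000·(EBIT − 56,000) = 210,000·(EBIT − 184,000).
Solving, EBIT = (184,000·210,000 − 56,000·150,000) / (210,000 − 150,000) = 30,240,000,000 / 60,000 = 504,000.00.

$504,000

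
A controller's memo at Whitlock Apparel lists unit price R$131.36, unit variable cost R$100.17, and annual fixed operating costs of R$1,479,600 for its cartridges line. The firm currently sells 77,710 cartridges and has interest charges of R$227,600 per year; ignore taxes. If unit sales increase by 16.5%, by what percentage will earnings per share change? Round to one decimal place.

+55.8%

At 77,710 units, contribution = 77,710 × R$31.19 = R$2,423,774.90.
Operating income = contribution − fixed costs = R$2,423,774.90 − R$1,479,600 = R$944,174.90.
Interest = R$227,600.00, so EBIT − I = R$716,574.90.
Degree of combined leverage = contribution ÷ (EBIT − I) = R$2,423,774.90 ÷ R$716,574.90 = 3.3824.
%ΔEPS = DCL × %ΔSales = 3.3824 × +16.5% = +55.8%.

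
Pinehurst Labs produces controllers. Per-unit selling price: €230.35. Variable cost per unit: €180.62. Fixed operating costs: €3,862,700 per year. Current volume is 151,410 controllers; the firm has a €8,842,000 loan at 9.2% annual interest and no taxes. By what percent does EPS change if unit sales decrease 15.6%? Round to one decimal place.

Contribution at this volume is 151,410 × €49.73 = €7,529,619.30.
Subtracting fixed costs: EBIT = €7,529,619.30 − €3,862,700 = €3,666,919.30.
After interest of €813,464.00, pre-tax earnings = €2,853,455.30.
DCL = total CM / (EBIT − I) = €7,529,619.30 / €2,853,455.30 = 2.6388.
EPS therefore changes by 2.6388 × (-15.6%) = -41.2%.

-41.2%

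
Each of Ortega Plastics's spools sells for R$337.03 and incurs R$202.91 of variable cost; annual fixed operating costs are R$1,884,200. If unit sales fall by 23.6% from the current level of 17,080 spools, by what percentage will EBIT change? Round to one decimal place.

Total contribution margin = 17,080 × R$134.12 = R$2,290,769.60.
Operating income = contribution − fixed costs = R$2,290,769.60 − R$1,884,200 = R$406,569.60.
DOL = contribution ÷ EBIT = R$2,290,769.60 ÷ R$406,569.60 = 5.6344.
So EBIT moves 5.6344 × (-23.6%) = -133.0%.

-133.0%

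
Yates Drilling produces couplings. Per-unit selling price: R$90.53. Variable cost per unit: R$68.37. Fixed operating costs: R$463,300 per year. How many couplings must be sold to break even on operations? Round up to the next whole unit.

20,908 couplings

Contribution margin per unit = R$90.53 − R$68.37 = R$22.16.
Break-even volume = fixed costs ÷ CM per unit = R$463,300 ÷ R$22.16 = 20,907.04, so 20,908 couplings.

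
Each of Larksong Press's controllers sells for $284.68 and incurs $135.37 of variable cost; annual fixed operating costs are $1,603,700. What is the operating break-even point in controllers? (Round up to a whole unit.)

Each unit contributes $284.68 − $135.37 = $149.31.
Break-even volume = fixed costs ÷ CM per unit = $1,603,700 ÷ $149.31 = 10,740.74, so 10,741 controllers.

10,741 controllers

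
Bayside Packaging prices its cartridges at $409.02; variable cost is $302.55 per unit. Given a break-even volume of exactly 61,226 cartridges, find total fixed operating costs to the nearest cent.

Unit CM = price − variable cost = $409.02 − $302.55 = $106.47.
Since BE = FC / CM, FC = 61,226 × $106.47 = $6,518,732.22.

$6,518,732.22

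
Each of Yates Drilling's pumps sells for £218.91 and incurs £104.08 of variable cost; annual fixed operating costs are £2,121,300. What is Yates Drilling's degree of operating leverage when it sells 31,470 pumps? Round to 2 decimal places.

2.42

At 31,470 units, contribution = 31,470 × £114.83 = £3,613,700.10.
Subtracting fixed costs: EBIT = £3,613,700.10 − £2,121,300 = £1,492,400.10.
DOL = contribution ÷ EBIT = £3,613,700.10 ÷ £1,492,400.10 = 2.4214.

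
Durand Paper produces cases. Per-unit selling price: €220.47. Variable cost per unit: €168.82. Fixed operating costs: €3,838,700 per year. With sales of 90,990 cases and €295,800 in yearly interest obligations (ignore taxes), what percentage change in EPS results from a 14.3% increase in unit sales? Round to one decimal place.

+118.9%

Total contribution margin = 90,990 × €51.65 = €4,699,633.50.
Subtracting fixed costs: EBIT = €4,699,633.50 − €3,838,700 = €860,933.50.
After interest of €295,800.00, pre-tax earnings = €565,133.50.
DCL = total CM / (EBIT − I) = €4,699,633.50 / €565,133.50 = 8.3160.
%ΔEPS = DCL × %ΔSales = 8.3160 × +14.3% = +118.9%.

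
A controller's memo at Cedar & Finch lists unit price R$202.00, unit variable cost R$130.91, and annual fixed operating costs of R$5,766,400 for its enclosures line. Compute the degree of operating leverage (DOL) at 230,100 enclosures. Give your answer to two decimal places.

At 230,100 units, contribution = 230,100 × R$71.09 = R$16,357,809.00.
Operating income = contribution − fixed costs = R$16,357,809.00 − R$5,766,400 = R$10,591,409.00.
Degree of operating leverage = R$16,357,809.00 / R$10,591,409.00 = 1.5444.

1.54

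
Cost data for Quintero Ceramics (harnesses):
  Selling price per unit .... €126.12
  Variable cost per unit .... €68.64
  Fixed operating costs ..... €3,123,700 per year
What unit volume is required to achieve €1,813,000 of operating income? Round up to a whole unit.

85,886 harnesses

Contribution margin per unit = €126.12 − €68.64 = €57.48.
Units = (FC + target) / CM = (€3,123,700 + €1,813,000) / €57.48 = 85,885.53, so 85,886 harnesses.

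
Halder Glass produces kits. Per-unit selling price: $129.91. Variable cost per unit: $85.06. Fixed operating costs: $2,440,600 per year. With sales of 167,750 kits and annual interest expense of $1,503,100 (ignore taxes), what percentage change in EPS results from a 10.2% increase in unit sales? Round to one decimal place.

Contribution at this volume is 167,750 × $44.85 = $7,523,587.50.
EBIT = $7,523,587.50 − $2,440,600 = $5,082,987.50.
After interest of $1,503,100.00, pre-tax earnings = $3,579,887.50.
DCL = total CM / (EBIT − I) = $7,523,587.50 / $3,579,887.50 = 2.1016.
%ΔEPS = DCL × %ΔSales = 2.1016 × +10.2% = +21.4%.

+21.4%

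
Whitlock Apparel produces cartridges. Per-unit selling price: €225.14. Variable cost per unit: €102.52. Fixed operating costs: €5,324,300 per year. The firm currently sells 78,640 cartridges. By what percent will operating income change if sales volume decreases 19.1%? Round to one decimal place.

-42.6%

Total contribution margin = 78,640 × €122.62 = €9,642,836.80.
EBIT = €9,642,836.80 − €5,324,300 = €4,318,536.80.
So DOL = total CM / EBIT = €9,642,836.80 / €4,318,536.80 = 2.2329.
Operating income changes by 2.2329 × -19.1% = -42.6%.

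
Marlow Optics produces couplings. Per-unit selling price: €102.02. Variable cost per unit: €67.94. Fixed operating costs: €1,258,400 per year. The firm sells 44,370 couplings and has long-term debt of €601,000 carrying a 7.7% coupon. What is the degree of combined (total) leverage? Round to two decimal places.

Contribution at this volume is 44,370 × €34.08 = €1,512,129.60.
EBIT = €1,512,129.60 − €1,258,400 = €253,729.60. Interest = €46,277.00.
DOL = €1,512,129.60 ÷ €253,729.60 = 5.9596; DFL = €253,729.60 ÷ €207,452.60 = 1.2231.
Combined leverage = 5.9596 × 1.2231 = 7.2892.

7.29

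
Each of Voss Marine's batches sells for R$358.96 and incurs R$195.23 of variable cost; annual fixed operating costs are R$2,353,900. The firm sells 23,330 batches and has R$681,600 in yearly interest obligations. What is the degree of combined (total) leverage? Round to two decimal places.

At 23,330 units, contribution = 23,330 × R$163.73 = R$3,819,820.90.
Subtracting fixed costs: EBIT = R$3,819,820.90 − R$2,353,900 = R$1,465,920.90. Interest = R$681,600.00.
DOL = R$3,819,820.90 ÷ R$1,465,920.90 = 2.6057; DFL = R$1,465,920.90 ÷ R$784,320.90 = 1.8690.
DCL = DOL × DFL = 2.6057 × 1.8690 = 4.8701.

4.87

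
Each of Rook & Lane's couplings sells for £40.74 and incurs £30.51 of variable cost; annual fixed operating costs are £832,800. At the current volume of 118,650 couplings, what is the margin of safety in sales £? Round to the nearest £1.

Contribution margin per unit = £40.74 − £30.51 = £10.23. Break-even units = £832,800 ÷ £10.23 = 81,407.62; break-even revenue = 81,407.62 × £40.74 = £3,316,546.63.
Actual sales revenue = 118,650 × £40.74 = £4,833,801.00.
Margin of safety = £4,833,801.00 − £3,316,546.63 = £1,517,254.

£1,517,254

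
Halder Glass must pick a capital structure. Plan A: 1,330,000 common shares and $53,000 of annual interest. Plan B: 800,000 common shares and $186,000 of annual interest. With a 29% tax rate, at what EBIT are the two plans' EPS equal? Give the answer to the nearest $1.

At indifference, (EBIT − 53,000)(1 − t)/1,330,000 = (EBIT − 186,000)(1 − t)/800,000.
Cancelling (1 − t) and cross-multiplying: 800,000·(EBIT − 53,000) = 1,330,000·(EBIT − 186,000).
EBIT × (1,330,000 − 800,000) = 186,000 × 1,330,000 − 53,000 × 800,000 = 204,980,000,000, so EBIT = 204,980,000,000 ÷ 530,000 = 386,754.72.

$386,755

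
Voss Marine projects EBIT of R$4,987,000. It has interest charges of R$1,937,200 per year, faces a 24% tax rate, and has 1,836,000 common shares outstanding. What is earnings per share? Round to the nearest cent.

Interest = R$1,937,200.00, so EBT = R$4,987,000 − R$1,937,200.00 = R$3,049,800.00.
Net income = R$3,049,800.00 × (1 − 0.24) = R$2,317,848.00.
EPS = R$2,317,848.00 ÷ 1,836,000 = R$1.26.

R$1.26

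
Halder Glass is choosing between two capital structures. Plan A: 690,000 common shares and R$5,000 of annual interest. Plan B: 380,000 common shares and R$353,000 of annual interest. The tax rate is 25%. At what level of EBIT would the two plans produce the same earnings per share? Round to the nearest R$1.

R$779,581

At indifference, (EBIT − 5,000)(1 − t)/690,000 = (EBIT − 353,000)(1 − t)/380,000.
The (1 − t) factor cancels: (EBIT − 5,000) × 380,000 = (EBIT − 353,000) × 690,000.
EBIT × (690,000 − 380,000) = 353,000 × 690,000 − 5,000 × 380,000 = 241,670,000,000, so EBIT = 241,670,000,000 ÷ 310,000 = 779,580.65.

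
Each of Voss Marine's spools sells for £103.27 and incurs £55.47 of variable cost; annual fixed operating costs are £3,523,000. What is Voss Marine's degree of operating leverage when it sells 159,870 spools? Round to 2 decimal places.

1.86

At 159,870 units, contribution = 159,870 × £47.80 = £7,641,786.00.
Operating income = contribution − fixed costs = £7,641,786.00 − £3,523,000 = £4,118,786.00.
Degree of operating leverage = £7,641,786.00 / £4,118,786.00 = 1.8553.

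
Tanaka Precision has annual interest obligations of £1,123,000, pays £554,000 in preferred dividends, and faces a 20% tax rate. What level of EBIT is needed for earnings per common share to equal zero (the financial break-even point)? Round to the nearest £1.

Grossing the preferred dividend up to pre-tax terms: £554,000 / (1 − 0.20) = £692,500.00.
EPS = 0 when EBIT covers interest plus the pre-tax preferred burden: £1,123,000 + £692,500.00 = £1,815,500.00.

£1,815,500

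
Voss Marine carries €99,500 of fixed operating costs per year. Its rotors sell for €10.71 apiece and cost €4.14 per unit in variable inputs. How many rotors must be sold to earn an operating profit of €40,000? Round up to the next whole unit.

21,233 rotors

Each unit contributes €10.71 − €4.14 = €6.57.
Required volume = (fixed costs + target profit) ÷ CM = (€99,500 + €40,000) ÷ €6.57 = 21,232.88, so 21,233 rotors.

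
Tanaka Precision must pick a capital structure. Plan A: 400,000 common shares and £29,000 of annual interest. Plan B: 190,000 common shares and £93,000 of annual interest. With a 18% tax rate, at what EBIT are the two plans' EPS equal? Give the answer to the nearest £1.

£150,905

At indifference, (EBIT − 29,000)(1 − t)/400,000 = (EBIT − 93,000)(1 − t)/190,000.
Cancelling (1 − t) and cross-multiplying: 190,000·(EBIT − 29,000) = 400,000·(EBIT − 93,000).
Solving, EBIT = (93,000·400,000 − 29,000·190,000) / (400,000 − 190,000) = 31,690,000,000 / 210,000 = 150,904.76.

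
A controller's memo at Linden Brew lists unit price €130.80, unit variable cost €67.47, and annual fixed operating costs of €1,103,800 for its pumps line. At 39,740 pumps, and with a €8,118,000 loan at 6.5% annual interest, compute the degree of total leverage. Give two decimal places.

2.84

Contribution at this volume is 39,740 × €63.33 = €2,516,734.20.
Operating income = contribution − fixed costs = €2,516,734.20 − €1,103,800 = €1,412,934.20. Interest = €527,670.00, so EBIT − I = €885,264.20.
Degree of total leverage = total CM / (EBIT − interest) = €2,516,734.20 / €885,264.20 = 2.8429.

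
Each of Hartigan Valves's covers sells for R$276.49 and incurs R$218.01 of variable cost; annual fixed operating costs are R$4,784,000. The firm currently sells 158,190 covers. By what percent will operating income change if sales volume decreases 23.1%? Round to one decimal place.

At 158,190 units, contribution = 158,190 × R$58.48 = R$9,250,951.20.
Operating income = contribution − fixed costs = R$9,250,951.20 − R$4,784,000 = R$4,466,951.20.
DOL = contribution ÷ EBIT = R$9,250,951.20 ÷ R$4,466,951.20 = 2.0710.
So EBIT moves 2.0710 × (-23.1%) = -47.8%.

-47.8%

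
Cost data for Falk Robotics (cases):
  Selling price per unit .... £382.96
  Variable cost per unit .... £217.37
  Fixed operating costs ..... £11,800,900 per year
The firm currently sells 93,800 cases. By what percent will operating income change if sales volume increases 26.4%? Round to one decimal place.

+109.9%

Contribution at this volume is 93,800 × £165.59 = £15,532,342.00.
Subtracting fixed costs: EBIT = £15,532,342.00 − £11,800,900 = £3,731,442.00.
So DOL = total CM / EBIT = £15,532,342.00 / £3,731,442.00 = 4.1626.
%ΔEBIT = DOL × %ΔSales = 4.1626 × +26.4% = +109.9%.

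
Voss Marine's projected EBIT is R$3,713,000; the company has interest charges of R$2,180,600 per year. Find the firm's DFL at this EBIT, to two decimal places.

Annual interest charges come to R$2,180,600.00.
DFL = EBIT ÷ (EBIT − I) = R$3,713,000 ÷ (R$3,713,000 − R$2,180,600.00) = R$3,713,000 ÷ R$1,532,400.00 = 2.4230.

2.42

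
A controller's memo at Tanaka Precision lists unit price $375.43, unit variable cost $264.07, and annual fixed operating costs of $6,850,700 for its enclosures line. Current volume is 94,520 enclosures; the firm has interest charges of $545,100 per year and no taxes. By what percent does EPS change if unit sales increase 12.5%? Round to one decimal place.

Contribution at this volume is 94,520 × $111.36 = $10,525,747.20.
EBIT = $10,525,747.20 − $6,850,700 = $3,675,047.20.
After interest of $545,100.00, pre-tax earnings = $3,129,947.20.
Degree of combined leverage = contribution ÷ (EBIT − I) = $10,525,747.20 ÷ $3,129,947.20 = 3.3629.
%ΔEPS = DCL × %ΔSales = 3.3629 × +12.5% = +42.0%.

+42.0%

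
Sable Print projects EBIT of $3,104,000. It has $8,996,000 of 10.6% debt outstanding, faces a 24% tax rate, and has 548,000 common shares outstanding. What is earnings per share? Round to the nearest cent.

$2.98

Interest = $953,576.00, so EBT = $3,104,000 − $953,576.00 = $2,150,424.00.
After tax at 24%: net income = $2,150,424.00 × 0.76 = $1,634,322.24.
EPS = $1,634,322.24 ÷ 548,000 = $2.98.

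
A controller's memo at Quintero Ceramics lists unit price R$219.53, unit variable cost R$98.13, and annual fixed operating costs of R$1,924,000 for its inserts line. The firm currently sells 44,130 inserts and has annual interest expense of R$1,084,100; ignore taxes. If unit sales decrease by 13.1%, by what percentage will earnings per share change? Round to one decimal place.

Total contribution margin = 44,130 × R$121.40 = R$5,357,382.00.
Operating income = contribution − fixed costs = R$5,357,382.00 − R$1,924,000 = R$3,433,382.00.
After interest of R$1,084,100.00, pre-tax earnings = R$2,349,282.00.
Degree of combined leverage = contribution ÷ (EBIT − I) = R$5,357,382.00 ÷ R$2,349,282.00 = 2.2804.
EPS therefore changes by 2.2804 × (-13.1%) = -29.9%.

-29.9%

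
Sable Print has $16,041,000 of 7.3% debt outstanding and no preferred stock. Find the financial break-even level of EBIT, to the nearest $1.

$1,170,993

Annual interest = 7.3% × $16,041,000 = $1,170,993.00.
With no preferred dividends, EPS = 0 when EBIT exactly covers interest, so the financial break-even EBIT is $1,170,993.00.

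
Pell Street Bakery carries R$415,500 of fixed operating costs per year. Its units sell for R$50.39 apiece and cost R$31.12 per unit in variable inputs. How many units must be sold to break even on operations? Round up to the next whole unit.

21,563 units

Contribution margin per unit = R$50.39 − R$31.12 = R$19.27.
Break-even Q = R$415,500 / R$19.27 = 21,562.01 → 21,563 units.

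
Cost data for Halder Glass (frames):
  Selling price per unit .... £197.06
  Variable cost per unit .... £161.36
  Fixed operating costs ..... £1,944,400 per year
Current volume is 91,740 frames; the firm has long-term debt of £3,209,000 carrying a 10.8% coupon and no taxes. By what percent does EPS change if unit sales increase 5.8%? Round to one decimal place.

+19.3%

Contribution at this volume is 91,740 × £35.70 = £3,275,118.00.
EBIT = £3,275,118.00 − £1,944,400 = £1,330,718.00.
After interest of £346,572.00, pre-tax earnings = £984,146.00.
DCL = total CM / (EBIT − I) = £3,275,118.00 / £984,146.00 = 3.3279.
%ΔEPS = DCL × %ΔSales = 3.3279 × +5.8% = +19.3%.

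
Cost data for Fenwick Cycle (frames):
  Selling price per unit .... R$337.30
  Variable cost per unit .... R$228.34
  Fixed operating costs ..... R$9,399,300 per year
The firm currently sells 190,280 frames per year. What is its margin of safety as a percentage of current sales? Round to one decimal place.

Each unit contributes R$337.30 − R$228.34 = R$108.96. Break-even units = R$9,399,300 ÷ R$108.96 = 86,263.77; break-even revenue = 86,263.77 × R$337.30 = R$29,096,768.45.
Actual sales revenue = 190,280 × R$337.30 = R$64,181,444.00.
Margin of safety = (R$64,181,444.00 − R$29,096,768.45) ÷ R$64,181,444.00 = 54.7%.

54.7%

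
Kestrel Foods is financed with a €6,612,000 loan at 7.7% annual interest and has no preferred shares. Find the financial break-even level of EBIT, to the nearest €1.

Annual interest = 7.7% × €6,612,000 = €509,124.00.
Without preferred stock the financial break-even is simply EBIT = interest = €509,124.00.

€509,124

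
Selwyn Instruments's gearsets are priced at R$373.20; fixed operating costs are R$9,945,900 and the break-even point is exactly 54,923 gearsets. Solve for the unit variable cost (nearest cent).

R$192.11

At break-even, FC = Q × (P − VC), so P − VC = R$9,945,900 ÷ 54,923 = R$181.0881.
Variable cost per unit = R$373.20 − R$181.0881 = R$192.11.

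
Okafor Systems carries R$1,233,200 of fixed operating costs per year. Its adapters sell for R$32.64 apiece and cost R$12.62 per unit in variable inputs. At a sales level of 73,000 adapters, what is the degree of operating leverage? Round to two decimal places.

Total contribution margin = 73,000 × R$20.02 = R$1,461,460.00.
EBIT = R$1,461,460.00 − R$1,233,200 = R$228,260.00.
So DOL = total CM / EBIT = R$1,461,460.00 / R$228,260.00 = 6.4026.

6.40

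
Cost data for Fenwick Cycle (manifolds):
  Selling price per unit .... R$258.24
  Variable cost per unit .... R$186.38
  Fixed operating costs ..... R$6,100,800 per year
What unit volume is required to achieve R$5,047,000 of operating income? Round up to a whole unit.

155,133 manifolds

Contribution margin per unit = R$258.24 − R$186.38 = R$71.86.
Need Q such that Q × R$71.86 − R$6,100,800 = R$5,047,000, i.e. Q = R$11,147,800 / R$71.86 = 155,132.20 → 155,133.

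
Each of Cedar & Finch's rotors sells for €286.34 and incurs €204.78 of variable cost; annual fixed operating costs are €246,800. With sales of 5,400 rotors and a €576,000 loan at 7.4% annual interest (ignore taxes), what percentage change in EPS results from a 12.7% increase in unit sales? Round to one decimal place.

At 5,400 units, contribution = 5,400 × €81.56 = €440,424.00.
EBIT = €440,424.00 − €246,800 = €193,624.00.
Interest = €42,624.00, so EBIT − I = €151,000.00.
DCL = total CM / (EBIT − I) = €440,424.00 / €151,000.00 = 2.9167.
%ΔEPS = DCL × %ΔSales = 2.9167 × +12.7% = +37.0%.

+37.0%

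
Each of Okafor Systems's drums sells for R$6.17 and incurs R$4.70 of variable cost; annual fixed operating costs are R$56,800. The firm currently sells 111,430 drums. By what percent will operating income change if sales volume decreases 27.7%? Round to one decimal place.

-42.4%

Total contribution margin = 111,430 × R$1.47 = R$163,802.10.
EBIT = R$163,802.10 − R$56,800 = R$107,002.10.
So DOL = total CM / EBIT = R$163,802.10 / R$107,002.10 = 1.5308.
%ΔEBIT = DOL × %ΔSales = 1.5308 × -27.7% = -42.4%.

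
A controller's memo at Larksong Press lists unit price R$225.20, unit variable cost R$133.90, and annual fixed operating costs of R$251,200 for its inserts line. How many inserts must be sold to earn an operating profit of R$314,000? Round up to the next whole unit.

Contribution margin per unit = R$225.20 − R$133.90 = R$91.30.
Need Q such that Q × R$91.30 − R$251,200 = R$314,000, i.e. Q = R$565,200 / R$91.30 = 6,190.58 → 6,191.

6,191 inserts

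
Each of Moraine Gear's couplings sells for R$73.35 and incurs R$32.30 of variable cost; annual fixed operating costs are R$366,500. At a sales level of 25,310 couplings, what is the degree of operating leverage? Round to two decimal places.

1.55

At 25,310 units, contribution = 25,310 × R$41.05 = R$1,038,975.50.
Subtracting fixed costs: EBIT = R$1,038,975.50 − R$366,500 = R$672,475.50.
Degree of operating leverage = R$1,038,975.50 / R$672,475.50 = 1.5450.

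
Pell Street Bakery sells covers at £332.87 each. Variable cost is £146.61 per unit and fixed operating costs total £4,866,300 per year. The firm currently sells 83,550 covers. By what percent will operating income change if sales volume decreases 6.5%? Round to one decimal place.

-9.5%

At 83,550 units, contribution = 83,550 × £186.26 = £15,562,023.00.
EBIT = £15,562,023.00 − £4,866,300 = £10,695,723.00.
DOL = contribution ÷ EBIT = £15,562,023.00 ÷ £10,695,723.00 = 1.4550.
So EBIT moves 1.4550 × (-6.5%) = -9.5%.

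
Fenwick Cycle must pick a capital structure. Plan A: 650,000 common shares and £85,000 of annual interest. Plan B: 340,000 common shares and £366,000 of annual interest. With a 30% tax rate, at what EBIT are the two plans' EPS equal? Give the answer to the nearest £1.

£674,194

Set EPS_A = EPS_B: (EBIT − £85,000)(1 − 0.30) ÷ 650,000 = (EBIT − £366,000)(1 − 0.30) ÷ 340,000.
Cancelling (1 − t) and cross-multiplying: 340,000·(EBIT − 85,000) = 650,000·(EBIT − 366,000).
EBIT × (650,000 − 340,000) = 366,000 × 650,000 − 85,000 × 340,000 = 209,000,000,000, so EBIT = 209,000,000,000 ÷ 310,000 = 674,193.55.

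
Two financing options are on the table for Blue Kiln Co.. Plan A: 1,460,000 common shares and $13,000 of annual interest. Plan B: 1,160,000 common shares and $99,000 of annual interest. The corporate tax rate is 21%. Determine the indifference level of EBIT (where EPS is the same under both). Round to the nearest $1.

At indifference, (EBIT − 13,000)(1 − t)/1,460,000 = (EBIT − 99,000)(1 − t)/1,160,000.
Cancelling (1 − t) and cross-multiplying: 1,160,000·(EBIT − 13,000) = 1,460,000·(EBIT − 99,000).
EBIT × (1,460,000 − 1,160,000) = 99,000 × 1,460,000 − 13,000 × 1,160,000 = 129,460,000,000, so EBIT = 129,460,000,000 ÷ 300,000 = 431,533.33.

$431,533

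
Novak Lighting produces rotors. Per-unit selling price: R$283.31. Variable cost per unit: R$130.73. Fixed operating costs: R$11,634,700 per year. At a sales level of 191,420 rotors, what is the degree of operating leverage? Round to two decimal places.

Total contribution margin = 191,420 × R$152.58 = R$29,206,863.60.
Subtracting fixed costs: EBIT = R$29,206,863.60 − R$11,634,700 = R$17,572,163.60.
Degree of operating leverage = R$29,206,863.60 / R$17,572,163.60 = 1.6621.

1.66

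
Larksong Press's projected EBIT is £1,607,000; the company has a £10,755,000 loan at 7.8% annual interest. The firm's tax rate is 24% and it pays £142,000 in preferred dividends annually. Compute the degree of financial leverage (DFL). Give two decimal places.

Annual interest charges come to £838,890.00.
Preferred dividends grossed up pre-tax: £142,000 / (1 − 0.24) = £186,842.11.
DFL = EBIT ÷ [EBIT − I − D_p/(1−t)] = £1,607,000 ÷ [£1,607,000 − £838,890.00 − £186,842.11] = £1,607,000 ÷ £581,267.89 = 2.7646.

2.76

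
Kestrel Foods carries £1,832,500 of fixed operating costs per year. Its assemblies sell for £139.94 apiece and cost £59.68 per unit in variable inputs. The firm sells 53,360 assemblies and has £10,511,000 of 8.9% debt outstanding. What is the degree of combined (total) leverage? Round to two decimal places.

Total contribution margin = 53,360 × £80.26 = £4,282,673.60.
Operating income = contribution − fixed costs = £4,282,673.60 − £1,832,500 = £2,450,173.60. Interest = £935,479.00.
DOL = £4,282,673.60 ÷ £2,450,173.60 = 1.7479; DFL = £2,450,173.60 ÷ £1,514,694.60 = 1.6176.
DCL = DOL × DFL = 1.7479 × 1.6176 = 2.8274.

2.83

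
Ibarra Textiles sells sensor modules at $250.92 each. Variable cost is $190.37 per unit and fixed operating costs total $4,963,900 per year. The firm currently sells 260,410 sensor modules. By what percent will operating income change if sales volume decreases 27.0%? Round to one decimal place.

-39.4%

Total contribution margin = 260,410 × $60.55 = $15,767,825.50.
Operating income = contribution − fixed costs = $15,767,825.50 − $4,963,900 = $10,803,925.50.
So DOL = total CM / EBIT = $15,767,825.50 / $10,803,925.50 = 1.4595.
So EBIT moves 1.4595 × (-27.0%) = -39.4%.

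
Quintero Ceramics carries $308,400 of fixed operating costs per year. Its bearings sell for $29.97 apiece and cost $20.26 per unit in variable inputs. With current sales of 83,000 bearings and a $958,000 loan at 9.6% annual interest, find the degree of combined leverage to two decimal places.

1.99

Total contribution margin = 83,000 × $9.71 = $805,930.00.
Subtracting fixed costs: EBIT = $805,930.00 − $308,400 = $497,530.00. Interest = $91,968.00.
DOL = $805,930.00 ÷ $497,530.00 = 1.6199; DFL = $497,530.00 ÷ $405,562.00 = 1.2268.
Combined leverage = 1.6199 × 1.2268 = 1.9873.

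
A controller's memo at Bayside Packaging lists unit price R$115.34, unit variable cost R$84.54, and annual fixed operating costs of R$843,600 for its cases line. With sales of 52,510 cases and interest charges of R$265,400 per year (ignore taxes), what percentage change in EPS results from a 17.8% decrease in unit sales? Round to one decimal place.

-56.6%

Total contribution margin = 52,510 × R$30.80 = R$1,617,308.00.
EBIT = R$1,617,308.00 − R$843,600 = R$773,708.00.
After interest of R$265,400.00, pre-tax earnings = R$508,308.00.
Degree of combined leverage = contribution ÷ (EBIT − I) = R$1,617,308.00 ÷ R$508,308.00 = 3.1817.
%ΔEPS = DCL × %ΔSales = 3.1817 × -17.8% = -56.6%.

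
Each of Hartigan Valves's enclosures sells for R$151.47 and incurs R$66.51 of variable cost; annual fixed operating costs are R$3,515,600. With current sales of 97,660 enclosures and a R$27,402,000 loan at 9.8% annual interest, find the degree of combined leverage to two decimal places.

3.96

Contribution at this volume is 97,660 × R$84.96 = R$8,297,193.60.
Subtracting fixed costs: EBIT = R$8,297,193.60 − R$3,515,600 = R$4,781,593.60. Interest = R$2,685,396.00, so EBIT − I = R$2,096,197.60.
Degree of total leverage = total CM / (EBIT − interest) = R$8,297,193.60 / R$2,096,197.60 = 3.9582.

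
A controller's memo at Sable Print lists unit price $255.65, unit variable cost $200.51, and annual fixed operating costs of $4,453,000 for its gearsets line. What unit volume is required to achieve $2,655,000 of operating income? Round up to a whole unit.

Unit CM = price − variable cost = $255.65 − $200.51 = $55.14.
Required volume = (fixed costs + target profit) ÷ CM = ($4,453,000 + $2,655,000) ÷ $55.14 = 128,908.23, so 128,909 gearsets.

128,909 gearsets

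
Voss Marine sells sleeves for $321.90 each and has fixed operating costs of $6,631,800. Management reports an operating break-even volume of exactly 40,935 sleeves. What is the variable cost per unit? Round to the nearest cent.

At break-even, FC = Q × (P − VC), so P − VC = $6,631,800 ÷ 40,935 = $162.0081.
Hence VC = price − CM = $321.90 − $162.0081 = $159.89.

$159.89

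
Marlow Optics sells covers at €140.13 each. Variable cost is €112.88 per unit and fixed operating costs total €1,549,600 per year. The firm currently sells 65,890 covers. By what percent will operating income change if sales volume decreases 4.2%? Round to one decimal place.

Contribution at this volume is 65,890 × €27.25 = €1,795,502.50.
Subtracting fixed costs: EBIT = €1,795,502.50 − €1,549,600 = €245,902.50.
So DOL = total CM / EBIT = €1,795,502.50 / €245,902.50 = 7.3017.
%ΔEBIT = DOL × %ΔSales = 7.3017 × -4.2% = -30.7%.

-30.7%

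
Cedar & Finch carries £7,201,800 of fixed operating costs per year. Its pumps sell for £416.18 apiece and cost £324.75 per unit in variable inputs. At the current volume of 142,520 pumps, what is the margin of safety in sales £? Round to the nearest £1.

£26,532,117

Each unit contributes £416.18 − £324.75 = £91.43. Break-even units = £7,201,800 ÷ £91.43 = 78,768.46; break-even revenue = 78,768.46 × £416.18 = £32,781,856.33.
Current sales = 142,520 × £416.18 = £59,313,973.60.
Margin of safety = £59,313,973.60 − £32,781,856.33 = £26,532,117.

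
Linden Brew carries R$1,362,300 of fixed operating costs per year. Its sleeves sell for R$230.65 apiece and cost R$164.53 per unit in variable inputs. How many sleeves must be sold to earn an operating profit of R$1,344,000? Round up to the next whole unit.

Each unit contributes R$230.65 − R$164.53 = R$66.12.
Need Q such that Q × R$66.12 − R$1,362,300 = R$1,344,000, i.e. Q = R$2,706,300 / R$66.12 = 40,930.13 → 40,931.

40,931 sleeves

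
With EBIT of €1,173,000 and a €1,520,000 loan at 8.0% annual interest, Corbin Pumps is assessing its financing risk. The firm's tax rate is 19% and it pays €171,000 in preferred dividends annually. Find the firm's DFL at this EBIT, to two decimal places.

Annual interest charges come to €121,600.00.
Pre-tax preferred-dividend burden = €171,000 ÷ (1 − 0.19) = €211,111.11.
DFL = EBIT ÷ [EBIT − I − D_p/(1−t)] = €1,173,000 ÷ [€1,173,000 − €121,600.00 − €211,111.11] = €1,173,000 ÷ €840,288.89 = 1.3959.

1.40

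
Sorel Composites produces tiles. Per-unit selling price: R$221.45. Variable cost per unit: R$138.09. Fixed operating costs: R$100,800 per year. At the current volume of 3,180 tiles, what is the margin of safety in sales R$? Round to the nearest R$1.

Each unit contributes R$221.45 − R$138.09 = R$83.36. Break-even units = R$100,800 ÷ R$83.36 = 1,209.21; break-even revenue = 1,209.21 × R$221.45 = R$267,780.23.
Actual sales revenue = 3,180 × R$221.45 = R$704,211.00.
Margin of safety = R$704,211.00 − R$267,780.23 = R$436,431.

R$436,431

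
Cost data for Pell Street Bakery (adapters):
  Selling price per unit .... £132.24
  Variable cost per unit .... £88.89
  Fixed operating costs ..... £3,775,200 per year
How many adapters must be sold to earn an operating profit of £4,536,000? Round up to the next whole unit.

191,724 adapters

Unit CM = price − variable cost = £132.24 − £88.89 = £43.35.
Required volume = (fixed costs + target profit) ÷ CM = (£3,775,200 + £4,536,000) ÷ £43.35 = 191,723.18, so 191,724 adapters.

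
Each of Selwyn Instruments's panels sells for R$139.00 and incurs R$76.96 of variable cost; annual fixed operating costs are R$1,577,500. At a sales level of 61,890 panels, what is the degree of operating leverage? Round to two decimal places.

Total contribution margin = 61,890 × R$62.04 = R$3,839,655.60.
Operating income = contribution − fixed costs = R$3,839,655.60 − R$1,577,500 = R$2,262,155.60.
DOL = contribution ÷ EBIT = R$3,839,655.60 ÷ R$2,262,155.60 = 1.6973.

1.70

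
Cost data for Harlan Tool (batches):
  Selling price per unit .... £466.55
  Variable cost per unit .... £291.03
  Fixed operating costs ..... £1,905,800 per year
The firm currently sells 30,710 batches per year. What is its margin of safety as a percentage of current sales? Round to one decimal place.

64.6%

Contribution margin per unit = £466.55 − £291.03 = £175.52. Break-even units = £1,905,800 ÷ £175.52 = 10,858.02; break-even revenue = 10,858.02 × £466.55 = £5,065,810.11.
Current sales = 30,710 × £466.55 = £14,327,750.50.
Margin of safety = (£14,327,750.50 − £5,065,810.11) ÷ £14,327,750.50 = 64.6%.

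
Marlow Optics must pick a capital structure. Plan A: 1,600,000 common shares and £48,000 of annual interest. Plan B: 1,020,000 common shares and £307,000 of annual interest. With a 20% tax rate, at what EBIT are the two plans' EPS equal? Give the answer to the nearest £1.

£762,483

Set EPS_A = EPS_B: (EBIT − £48,000)(1 − 0.20) ÷ 1,600,000 = (EBIT − £307,000)(1 − 0.20) ÷ 1,020,000.
The (1 − t) factor cancels: (EBIT − 48,000) × 1,020,000 = (EBIT − 307,000) × 1,600,000.
Solving, EBIT = (307,000·1,600,000 − 48,000·1,020,000) / (1,600,000 − 1,020,000) = 442,240,000,000 / 580,000 = 762,482.76.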